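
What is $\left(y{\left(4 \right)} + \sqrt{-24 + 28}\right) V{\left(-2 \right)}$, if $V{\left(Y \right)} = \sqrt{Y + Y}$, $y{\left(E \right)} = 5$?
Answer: $14 i \approx 14.0 i$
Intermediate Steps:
$V{\left(Y \right)} = \sqrt{2} \sqrt{Y}$ ($V{\left(Y \right)} = \sqrt{2 Y} = \sqrt{2} \sqrt{Y}$)
$\left(y{\left(4 \right)} + \sqrt{-24 + 28}\right) V{\left(-2 \right)} = \left(5 + \sqrt{-24 + 28}\right) \sqrt{2} \sqrt{-2} = \left(5 + \sqrt{4}\right) \sqrt{2} i \sqrt{2} = \left(5 + 2\right) 2 i = 7 \cdot 2 i = 14 i$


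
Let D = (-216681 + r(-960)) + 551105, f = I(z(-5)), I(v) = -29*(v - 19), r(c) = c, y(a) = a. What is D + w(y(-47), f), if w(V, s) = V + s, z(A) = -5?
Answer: 334113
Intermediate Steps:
I(v) = 551 - 29*v (I(v) = -29*(-19 + v) = 551 - 29*v)
f = 696 (f = 551 - 29*(-5) = 551 + 145 = 696)
D = 333464 (D = (-216681 - 960) + 551105 = -217641 + 551105 = 333464)
D + w(y(-47), f) = 333464 + (-47 + 696) = 333464 + 649 = 334113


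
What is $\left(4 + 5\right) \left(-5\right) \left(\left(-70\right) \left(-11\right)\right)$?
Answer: $-34650$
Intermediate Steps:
$\left(4 + 5\right) \left(-5\right) \left(\left(-70\right) \left(-11\right)\right) = 9 \left(-5\right) 770 = \left(-45\right) 770 = -34650$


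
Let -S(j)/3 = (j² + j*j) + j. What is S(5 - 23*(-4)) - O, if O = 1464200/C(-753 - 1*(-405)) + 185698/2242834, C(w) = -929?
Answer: -57474843806106/1041796393 ≈ -55169.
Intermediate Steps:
S(j) = -6*j² - 3*j (S(j) = -3*((j² + j*j) + j) = -3*((j² + j²) + j) = -3*(2*j² + j) = -3*(j + 2*j²) = -6*j² - 3*j)
O = -1641892514679/1041796393 (O = 1464200/(-929) + 185698/2242834 = 1464200*(-1/929) + 185698*(1/2242834) = -1464200/929 + 92849/1121417 = -1641892514679/1041796393 ≈ -1576.0)
S(5 - 23*(-4)) - O = -3*(5 - 23*(-4))*(1 + 2*(5 - 23*(-4))) - 1*(-1641892514679/1041796393) = -3*(5 + 92)*(1 + 2*(5 + 92)) + 1641892514679/1041796393 = -3*97*(1 + 2*97) + 1641892514679/1041796393 = -3*97*(1 + 194) + 1641892514679/1041796393 = -3*97*195 + 1641892514679/1041796393 = -56745 + 1641892514679/1041796393 = -57474843806106/1041796393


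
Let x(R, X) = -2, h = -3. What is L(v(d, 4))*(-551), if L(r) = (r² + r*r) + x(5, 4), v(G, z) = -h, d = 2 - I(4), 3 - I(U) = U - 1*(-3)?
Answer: -8816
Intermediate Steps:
I(U) = -U (I(U) = 3 - (U - 1*(-3)) = 3 - (U + 3) = 3 - (3 + U) = 3 + (-3 - U) = -U)
d = 6 (d = 2 - (-1)*4 = 2 - 1*(-4) = 2 + 4 = 6)
v(G, z) = 3 (v(G, z) = -1*(-3) = 3)
L(r) = -2 + 2*r² (L(r) = (r² + r*r) - 2 = (r² + r²) - 2 = 2*r² - 2 = -2 + 2*r²)
L(v(d, 4))*(-551) = (-2 + 2*3²)*(-551) = (-2 + 2*9)*(-551) = (-2 + 18)*(-551) = 16*(-551) = -8816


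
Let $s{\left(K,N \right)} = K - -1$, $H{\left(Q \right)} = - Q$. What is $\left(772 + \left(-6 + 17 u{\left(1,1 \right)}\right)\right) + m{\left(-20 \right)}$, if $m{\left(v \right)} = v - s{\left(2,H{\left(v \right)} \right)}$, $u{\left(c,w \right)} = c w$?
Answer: $760$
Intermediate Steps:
$s{\left(K,N \right)} = 1 + K$ ($s{\left(K,N \right)} = K + 1 = 1 + K$)
$m{\left(v \right)} = -3 + v$ ($m{\left(v \right)} = v - \left(1 + 2\right) = v - 3 = -3 + v$)
$\left(772 + \left(-6 + 17 u{\left(1,1 \right)}\right)\right) + m{\left(-20 \right)} = \left(772 - \left(6 - 17 \cdot 1 \cdot 1\right)\right) - 23 = \left(772 + \left(-6 + 17 \cdot 1\right)\right) - 23 = \left(772 + \left(-6 + 17\right)\right) - 23 = \left(772 + 11\right) - 23 = 783 - 23 = 760$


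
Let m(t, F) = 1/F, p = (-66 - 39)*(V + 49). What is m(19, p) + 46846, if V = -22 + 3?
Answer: 147564899/3150 ≈ 46846.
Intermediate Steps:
V = -19
p = -3150 (p = (-66 - 39)*(-19 + 49) = -105*30 = -3150)
m(19, p) + 46846 = 1/(-3150) + 46846 = -1/3150 + 46846 = 147564899/3150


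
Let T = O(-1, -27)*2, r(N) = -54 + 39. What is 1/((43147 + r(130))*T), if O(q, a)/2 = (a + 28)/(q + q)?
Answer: -1/86264 ≈ -1.1592e-5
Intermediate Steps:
r(N) = -15
O(q, a) = (28 + a)/q (O(q, a) = 2*((a + 28)/(q + q)) = 2*((28 + a)/((2*q))) = 2*((28 + a)*(1/(2*q))) = 2*((28 + a)/(2*q)) = (28 + a)/q)
T = -2 (T = ((28 - 27)/(-1))*2 = -1*1*2 = -1*2 = -2)
1/((43147 + r(130))*T) = 1/((43147 - 15)*(-2)) = -½/43132 = (1/43132)*(-½) = -1/86264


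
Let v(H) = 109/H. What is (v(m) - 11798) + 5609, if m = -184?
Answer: -1138885/184 ≈ -6189.6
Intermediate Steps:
(v(m) - 11798) + 5609 = (109/(-184) - 11798) + 5609 = (109*(-1/184) - 11798) + 5609 = (-109/184 - 11798) + 5609 = -2170941/184 + 5609 = -1138885/184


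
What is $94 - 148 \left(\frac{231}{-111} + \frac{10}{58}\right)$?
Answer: $\frac{10918}{29} \approx 376.48$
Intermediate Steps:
$94 - 148 \left(\frac{231}{-111} + \frac{10}{58}\right) = 94 - 148 \left(231 \left(- \frac{1}{111}\right) + 10 \cdot \frac{1}{58}\right) = 94 - 148 \left(- \frac{77}{37} + \frac{5}{29}\right) = 94 - - \frac{8192}{29} = 94 + \frac{8192}{29} = \frac{10918}{29}$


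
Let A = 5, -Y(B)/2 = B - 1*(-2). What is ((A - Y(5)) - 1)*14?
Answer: 252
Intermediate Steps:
Y(B) = -4 - 2*B (Y(B) = -2*(B - 1*(-2)) = -2*(B + 2) = -2*(2 + B) = -4 - 2*B)
((A - Y(5)) - 1)*14 = ((5 - (-4 - 2*5)) - 1)*14 = ((5 - (-4 - 10)) - 1)*14 = ((5 - 1*(-14)) - 1)*14 = ((5 + 14) - 1)*14 = (19 - 1)*14 = 18*14 = 252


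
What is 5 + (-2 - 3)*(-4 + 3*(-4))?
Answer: 85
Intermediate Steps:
5 + (-2 - 3)*(-4 + 3*(-4)) = 5 - 5*(-4 - 12) = 5 - 5*(-16) = 5 + 80 = 85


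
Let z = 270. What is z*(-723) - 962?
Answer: -196172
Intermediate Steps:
z*(-723) - 962 = 270*(-723) - 962 = -195210 - 962 = -196172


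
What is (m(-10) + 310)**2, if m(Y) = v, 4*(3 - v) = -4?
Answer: 98596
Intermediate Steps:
v = 4 (v = 3 - 1/4*(-4) = 3 + 1 = 4)
m(Y) = 4
(m(-10) + 310)**2 = (4 + 310)**2 = 314**2 = 98596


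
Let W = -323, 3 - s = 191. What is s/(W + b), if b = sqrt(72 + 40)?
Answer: 60724/104217 + 752*sqrt(7)/104217 ≈ 0.60176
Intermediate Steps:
s = -188 (s = 3 - 1*191 = 3 - 191 = -188)
b = 4*sqrt(7) (b = sqrt(112) = 4*sqrt(7) ≈ 10.583)
s/(W + b) = -188/(-323 + 4*sqrt(7))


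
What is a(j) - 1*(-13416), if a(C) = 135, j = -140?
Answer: 13551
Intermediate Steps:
a(j) - 1*(-13416) = 135 - 1*(-13416) = 135 + 13416 = 13551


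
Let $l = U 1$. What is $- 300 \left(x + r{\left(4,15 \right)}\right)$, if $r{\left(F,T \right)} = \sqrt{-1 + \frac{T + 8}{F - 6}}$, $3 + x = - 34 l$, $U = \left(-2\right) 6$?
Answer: $-121500 - 750 i \sqrt{2} \approx -1.215 \cdot 10^{5} - 1060.7 i$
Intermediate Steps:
$U = -12$
$l = -12$ ($l = \left(-12\right) 1 = -12$)
$x = 405$ ($x = -3 - -408 = -3 + 408 = 405$)
$r{\left(F,T \right)} = \sqrt{-1 + \frac{8 + T}{-6 + F}}$
$- 300 \left(x + r{\left(4,15 \right)}\right) = - 300 \left(405 + \sqrt{\frac{14 + 15 - 4}{-6 + 4}}\right) = - 300 \left(405 + \sqrt{\frac{14 + 15 - 4}{-2}}\right) = - 300 \left(405 + \sqrt{\left(- \frac{1}{2}\right) 25}\right) = - 300 \left(405 + \sqrt{- \frac{25}{2}}\right) = - 300 \left(405 + \frac{5 i \sqrt{2}}{2}\right) = -121500 - 750 i \sqrt{2}$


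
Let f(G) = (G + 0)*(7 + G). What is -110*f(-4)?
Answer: 1320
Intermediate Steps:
f(G) = G*(7 + G)
-110*f(-4) = -(-440)*(7 - 4) = -(-440)*3 = -110*(-12) = 1320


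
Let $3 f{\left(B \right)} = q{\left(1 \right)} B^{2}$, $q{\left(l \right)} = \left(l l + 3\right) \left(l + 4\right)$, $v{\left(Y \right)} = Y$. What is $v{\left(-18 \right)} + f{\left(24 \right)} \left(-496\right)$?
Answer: $-1904658$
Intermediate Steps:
$q{\left(l \right)} = \left(3 + l^{2}\right) \left(4 + l\right)$ ($q{\left(l \right)} = \left(l^{2} + 3\right) \left(4 + l\right) = \left(3 + l^{2}\right) \left(4 + l\right)$)
$f{\left(B \right)} = \frac{20 B^{2}}{3}$ ($f{\left(B \right)} = \frac{\left(12 + 1^{3} + 3 \cdot 1 + 4 \cdot 1^{2}\right) B^{2}}{3} = \frac{\left(12 + 1 + 3 + 4 \cdot 1\right) B^{2}}{3} = \frac{\left(12 + 1 + 3 + 4\right) B^{2}}{3} = \frac{20 B^{2}}{3}$)
$v{\left(-18 \right)} + f{\left(24 \right)} \left(-496\right) = -18 + \frac{20 \cdot 24^{2}}{3} \left(-496\right) = -18 + \frac{20}{3} \cdot 576 \left(-496\right) = -18 + 3840 \left(-496\right) = -18 - 1904640 = -1904658$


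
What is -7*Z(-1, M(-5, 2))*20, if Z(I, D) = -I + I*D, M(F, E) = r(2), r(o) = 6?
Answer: 700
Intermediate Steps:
M(F, E) = 6
Z(I, D) = -I + D*I
-7*Z(-1, M(-5, 2))*20 = -(-7)*(-1 + 6)*20 = -(-7)*5*20 = -7*(-5)*20 = 35*20 = 700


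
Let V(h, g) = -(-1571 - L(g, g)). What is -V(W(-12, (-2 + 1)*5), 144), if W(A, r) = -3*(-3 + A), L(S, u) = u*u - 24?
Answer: -22283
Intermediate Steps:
L(S, u) = -24 + u² (L(S, u) = u² - 24 = -24 + u²)
W(A, r) = 9 - 3*A
V(h, g) = 1547 + g² (V(h, g) = -(-1571 - (-24 + g²)) = -(-1571 + (24 - g²)) = -(-1547 - g²) = 1547 + g²)
-V(W(-12, (-2 + 1)*5), 144) = -(1547 + 144²) = -(1547 + 20736) = -1*22283 = -22283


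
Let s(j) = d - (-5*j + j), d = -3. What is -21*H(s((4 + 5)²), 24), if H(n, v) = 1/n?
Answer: -7/107 ≈ -0.065421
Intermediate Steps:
s(j) = -3 + 4*j (s(j) = -3 - (-5*j + j) = -3 - (-4)*j = -3 + 4*j)
-21*H(s((4 + 5)²), 24) = -21/(-3 + 4*(4 + 5)²) = -21/(-3 + 4*9²) = -21/(-3 + 4*81) = -21/(-3 + 324) = -21/321 = -21*1/321 = -7/107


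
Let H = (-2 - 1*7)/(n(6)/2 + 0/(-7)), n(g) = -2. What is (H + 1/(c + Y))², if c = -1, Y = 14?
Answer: 13924/169 ≈ 82.391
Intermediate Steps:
H = 9 (H = (-2 - 1*7)/(-2/2 + 0/(-7)) = (-2 - 7)/(-2*½ + 0*(-⅐)) = -9/(-1 + 0) = -9/(-1) = -9*(-1) = 9)
(H + 1/(c + Y))² = (9 + 1/(-1 + 14))² = (9 + 1/13)² = (118/13)² = 13924/169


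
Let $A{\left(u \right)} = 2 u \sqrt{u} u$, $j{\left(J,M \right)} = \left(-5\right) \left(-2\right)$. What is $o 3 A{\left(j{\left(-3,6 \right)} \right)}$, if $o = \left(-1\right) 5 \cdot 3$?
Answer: $- 9000 \sqrt{10} \approx -28461.0$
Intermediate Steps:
$j{\left(J,M \right)} = 10$
$o = -15$ ($o = \left(-5\right) 3 = -15$)
$A{\left(u \right)} = 2 u^{\frac{5}{2}}$ ($A{\left(u \right)} = 2 u^{\frac{3}{2}} u = 2 u^{\frac{5}{2}}$)
$o 3 A{\left(j{\left(-3,6 \right)} \right)} = \left(-15\right) 3 \cdot 2 \cdot 10^{\frac{5}{2}} = - 45 \cdot 2 \cdot 100 \sqrt{10} = - 45 \cdot 200 \sqrt{10} = - 9000 \sqrt{10}$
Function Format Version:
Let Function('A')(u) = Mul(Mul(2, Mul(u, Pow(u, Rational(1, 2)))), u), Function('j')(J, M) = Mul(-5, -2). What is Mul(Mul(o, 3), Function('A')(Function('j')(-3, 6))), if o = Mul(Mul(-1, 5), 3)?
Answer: Mul(-9000, Pow(10, Rational(1, 2))) ≈ -28461.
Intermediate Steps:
Function('j')(J, M) = 10
o = -15 (o = Mul(-5, 3) = -15)
Function('A')(u) = Mul(2, Pow(u, Rational(5, 2))) (Function('A')(u) = Mul(Mul(2, Pow(u, Rational(3, 2))), u) = Mul(2, Pow(u, Rational(5, 2))))
Mul(Mul(o, 3), Function('A')(Function('j')(-3, 6))) = Mul(Mul(-15, 3), Mul(2, Pow(10, Rational(5, 2)))) = Mul(-45, Mul(2, Mul(100, Pow(10, Rational(1, 2))))) = Mul(-45, Mul(200, Pow(10, Rational(1, 2)))) = Mul(-9000, Pow(10, Rational(1, 2)))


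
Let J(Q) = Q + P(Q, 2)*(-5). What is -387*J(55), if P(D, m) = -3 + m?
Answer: -23220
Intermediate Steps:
J(Q) = 5 + Q (J(Q) = Q + (-3 + 2)*(-5) = Q - 1*(-5) = Q + 5 = 5 + Q)
-387*J(55) = -387*(5 + 55) = -387*60 = -23220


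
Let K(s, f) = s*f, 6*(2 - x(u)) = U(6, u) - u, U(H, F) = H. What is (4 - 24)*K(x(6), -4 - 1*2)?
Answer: 240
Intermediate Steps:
x(u) = 1 + u/6 (x(u) = 2 - (6 - u)/6 = 2 + (-1 + u/6) = 1 + u/6)
K(s, f) = f*s
(4 - 24)*K(x(6), -4 - 1*2) = (4 - 24)*((-4 - 1*2)*(1 + (1/6)*6)) = -20*(-4 - 2)*(1 + 1) = -(-120)*2 = -20*(-12) = 240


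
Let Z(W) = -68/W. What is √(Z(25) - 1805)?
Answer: I*√45193/5 ≈ 42.517*I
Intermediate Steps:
√(Z(25) - 1805) = √(-68/25 - 1805) = √(-45193/25) = I*√45193/5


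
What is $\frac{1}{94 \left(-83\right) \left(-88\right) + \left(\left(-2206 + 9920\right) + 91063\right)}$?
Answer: $\frac{1}{785353} \approx 1.2733 \cdot 10^{-6}$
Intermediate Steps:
$\frac{1}{94 \left(-83\right) \left(-88\right) + \left(\left(-2206 + 9920\right) + 91063\right)} = \frac{1}{\left(-7802\right) \left(-88\right) + \left(7714 + 91063\right)} = \frac{1}{686576 + 98777} = \frac{1}{785353}$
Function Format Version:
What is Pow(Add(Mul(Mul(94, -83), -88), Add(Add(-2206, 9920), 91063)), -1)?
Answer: Rational(1, 785353) ≈ 1.2733e-6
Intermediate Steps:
Pow(Add(Mul(Mul(94, -83), -88), Add(Add(-2206, 9920), 91063)), -1) = Pow(Add(Mul(-7802, -88), Add(7714, 91063)), -1) = Pow(Add(686576, 98777), -1) = Pow(785353, -1) = Rational(1, 785353)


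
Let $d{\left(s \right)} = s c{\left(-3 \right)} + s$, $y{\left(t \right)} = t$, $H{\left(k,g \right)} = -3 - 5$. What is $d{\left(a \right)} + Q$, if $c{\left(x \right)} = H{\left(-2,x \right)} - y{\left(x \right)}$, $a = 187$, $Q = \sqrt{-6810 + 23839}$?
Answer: $-748 + \sqrt{17029} \approx -617.5$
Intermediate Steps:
$H{\left(k,g \right)} = -8$
$Q = \sqrt{17029} \approx 130.5$
$c{\left(x \right)} = -8 - x$
$d{\left(s \right)} = - 4 s$ ($d{\left(s \right)} = s \left(-8 - -3\right) + s = s \left(-8 + 3\right) + s = s \left(-5\right) + s = - 5 s + s = - 4 s$)
$d{\left(a \right)} + Q = \left(-4\right) 187 + \sqrt{17029} = -748 + \sqrt{17029}$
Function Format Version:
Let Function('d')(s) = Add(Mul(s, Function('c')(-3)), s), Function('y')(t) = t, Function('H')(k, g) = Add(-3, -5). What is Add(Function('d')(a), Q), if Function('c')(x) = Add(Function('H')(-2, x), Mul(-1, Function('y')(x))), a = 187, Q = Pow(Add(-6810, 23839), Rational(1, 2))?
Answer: Add(-748, Pow(17029, Rational(1, 2))) ≈ -617.50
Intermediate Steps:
Function('H')(k, g) = -8
Q = Pow(17029, Rational(1, 2)) ≈ 130.50
Function('c')(x) = Add(-8, Mul(-1, x))
Function('d')(s) = Mul(-4, s) (Function('d')(s) = Add(Mul(s, Add(-8, Mul(-1, -3))), s) = Add(Mul(s, Add(-8, 3)), s) = Add(Mul(s, -5), s) = Add(Mul(-5, s), s) = Mul(-4, s))
Add(Function('d')(a), Q) = Add(Mul(-4, 187), Pow(17029, Rational(1, 2))) = Add(-748, Pow(17029, Rational(1, 2)))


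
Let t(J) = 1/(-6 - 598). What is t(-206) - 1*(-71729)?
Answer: 43324315/604 ≈ 71729.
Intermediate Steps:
t(J) = -1/604 (t(J) = 1/(-604) = -1/604)
t(-206) - 1*(-71729) = -1/604 - 1*(-71729) = -1/604 + 71729 = 43324315/604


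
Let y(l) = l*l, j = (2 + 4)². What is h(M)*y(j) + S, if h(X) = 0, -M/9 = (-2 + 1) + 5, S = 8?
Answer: 8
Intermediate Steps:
j = 36 (j = 6² = 36)
y(l) = l²
M = -36 (M = -9*((-2 + 1) + 5) = -9*(-1 + 5) = -9*4 = -36)
h(M)*y(j) + S = 0*36² + 8 = 0*1296 + 8 = 0 + 8 = 8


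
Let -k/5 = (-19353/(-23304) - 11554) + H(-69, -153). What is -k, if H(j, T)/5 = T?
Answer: -478437705/7768 ≈ -61591.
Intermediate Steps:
H(j, T) = 5*T
k = 478437705/7768 (k = -5*((-19353/(-23304) - 11554) + 5*(-153)) = -5*((-19353*(-1/23304) - 11554) - 765) = -5*((6451/7768 - 11554) - 765) = -5*(-89745021/7768 - 765) = -5*(-95687541/7768) = 478437705/7768 ≈ 61591.)
-k = -1*478437705/7768 = -478437705/7768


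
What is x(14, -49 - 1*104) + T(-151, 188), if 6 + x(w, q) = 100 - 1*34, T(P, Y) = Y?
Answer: 248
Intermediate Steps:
x(w, q) = 60 (x(w, q) = -6 + (100 - 1*34) = -6 + (100 - 34) = -6 + 66 = 60)
x(14, -49 - 1*104) + T(-151, 188) = 60 + 188 = 248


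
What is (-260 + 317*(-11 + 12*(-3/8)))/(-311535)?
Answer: 3449/207690 ≈ 0.016606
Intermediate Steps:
(-260 + 317*(-11 + 12*(-3/8)))/(-311535) = (-260 + 317*(-11 + 12*(-3*⅛)))*(-1/311535) = (-260 + 317*(-11 + 12*(-3/8)))*(-1/311535) = (-260 + 317*(-11 - 9/2))*(-1/311535) = (-260 + 317*(-31/2))*(-1/311535) = (-260 - 9827/2)*(-1/311535) = -10347/2*(-1/311535) = 3449/207690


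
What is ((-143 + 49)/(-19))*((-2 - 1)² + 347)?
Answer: 33464/19 ≈ 1761.3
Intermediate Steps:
((-143 + 49)/(-19))*((-2 - 1)² + 347) = (-94*(-1/19))*((-3)² + 347) = 94*(9 + 347)/19 = (94/19)*356 = 33464/19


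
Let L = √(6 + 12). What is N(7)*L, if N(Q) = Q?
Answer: 21*√2 ≈ 29.698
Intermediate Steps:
L = 3*√2 (L = √18 = 3*√2 ≈ 4.2426)
N(7)*L = 7*(3*√2) = 21*√2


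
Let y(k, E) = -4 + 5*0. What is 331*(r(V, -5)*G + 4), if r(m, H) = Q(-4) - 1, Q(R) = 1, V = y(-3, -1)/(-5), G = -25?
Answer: 1324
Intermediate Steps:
y(k, E) = -4 (y(k, E) = -4 + 0 = -4)
V = ⅘ (V = -4/(-5) = -4*(-⅕) = ⅘ ≈ 0.80000)
r(m, H) = 0 (r(m, H) = 1 - 1 = 0)
331*(r(V, -5)*G + 4) = 331*(0*(-25) + 4) = 331*(0 + 4) = 331*4 = 1324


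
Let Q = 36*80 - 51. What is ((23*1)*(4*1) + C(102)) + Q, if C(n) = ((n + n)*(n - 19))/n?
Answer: 3087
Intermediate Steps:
Q = 2829 (Q = 2880 - 51 = 2829)
C(n) = -38 + 2*n (C(n) = ((2*n)*(-19 + n))/n = (2*n*(-19 + n))/n = -38 + 2*n)
((23*1)*(4*1) + C(102)) + Q = ((23*1)*(4*1) + (-38 + 2*102)) + 2829 = (23*4 + (-38 + 204)) + 2829 = (92 + 166) + 2829 = 258 + 2829 = 3087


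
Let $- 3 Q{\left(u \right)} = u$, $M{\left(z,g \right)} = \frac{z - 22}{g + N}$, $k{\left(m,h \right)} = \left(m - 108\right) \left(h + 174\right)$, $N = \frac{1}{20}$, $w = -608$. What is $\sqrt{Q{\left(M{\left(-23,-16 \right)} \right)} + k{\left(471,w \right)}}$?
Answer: $\frac{3 i \sqrt{1781303018}}{319} \approx 396.92 i$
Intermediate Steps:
$N = \frac{1}{20} \approx 0.05$
$k{\left(m,h \right)} = \left(-108 + m\right) \left(174 + h\right)$
$M{\left(z,g \right)} = \frac{-22 + z}{\frac{1}{20} + g}$ ($M{\left(z,g \right)} = \frac{z - 22}{g + \frac{1}{20}} = \frac{-22 + z}{\frac{1}{20} + g}$)
$Q{\left(u \right)} = - \frac{u}{3}$
$\sqrt{Q{\left(M{\left(-23,-16 \right)} \right)} + k{\left(471,w \right)}} = \sqrt{- \frac{20 \frac{1}{1 + 20 \left(-16\right)} \left(-22 - 23\right)}{3} - 157542} = \sqrt{- \frac{20 \frac{1}{1 - 320} \left(-45\right)}{3} + \left(-18792 + 65664 + 81954 - 286368\right)} = \sqrt{- \frac{20 \frac{1}{-319} \left(-45\right)}{3} - 157542} = \sqrt{- \frac{20 \left(- \frac{1}{319}\right) \left(-45\right)}{3} - 157542} = \sqrt{\left(- \frac{1}{3}\right) \frac{900}{319} - 157542} = \sqrt{- \frac{300}{319} - 157542} = \sqrt{- \frac{50256198}{319}} = \frac{3 i \sqrt{1781303018}}{319}$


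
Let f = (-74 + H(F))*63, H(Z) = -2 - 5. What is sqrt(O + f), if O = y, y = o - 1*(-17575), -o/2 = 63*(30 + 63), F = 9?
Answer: sqrt(754) ≈ 27.459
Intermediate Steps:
H(Z) = -7
f = -5103 (f = (-74 - 7)*63 = -81*63 = -5103)
o = -11718 (o = -126*(30 + 63) = -126*93 = -2*5859 = -11718)
y = 5857 (y = -11718 - 1*(-17575) = -11718 + 17575 = 5857)
O = 5857
sqrt(O + f) = sqrt(5857 - 5103) = sqrt(754)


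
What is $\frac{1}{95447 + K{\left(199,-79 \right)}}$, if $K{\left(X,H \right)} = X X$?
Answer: $\frac{1}{135048} \approx 7.4048 \cdot 10^{-6}$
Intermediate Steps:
$K{\left(X,H \right)} = X^{2}$
$\frac{1}{95447 + K{\left(199,-79 \right)}} = \frac{1}{95447 + 199^{2}} = \frac{1}{95447 + 39601} = \frac{1}{135048}$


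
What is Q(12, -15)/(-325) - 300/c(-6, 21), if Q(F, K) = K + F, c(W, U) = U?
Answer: -32479/2275 ≈ -14.276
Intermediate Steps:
Q(F, K) = F + K
Q(12, -15)/(-325) - 300/c(-6, 21) = (12 - 15)/(-325) - 300/21 = -3*(-1/325) - 300*1/21 = 3/325 - 100/7 = -32479/2275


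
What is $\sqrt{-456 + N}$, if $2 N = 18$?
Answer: $i \sqrt{447} \approx 21.142 i$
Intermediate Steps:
$N = 9$ ($N = \frac{1}{2} \cdot 18 = 9$)
$\sqrt{-456 + N} = \sqrt{-456 + 9} = \sqrt{-447} = i \sqrt{447}$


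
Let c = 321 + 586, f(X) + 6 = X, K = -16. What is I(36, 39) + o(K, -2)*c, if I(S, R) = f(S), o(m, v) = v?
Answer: -1784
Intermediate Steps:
f(X) = -6 + X
I(S, R) = -6 + S
c = 907
I(36, 39) + o(K, -2)*c = (-6 + 36) - 2*907 = 30 - 1814 = -1784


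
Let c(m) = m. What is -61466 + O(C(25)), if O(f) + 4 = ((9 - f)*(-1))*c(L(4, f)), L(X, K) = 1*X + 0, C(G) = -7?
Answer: -61534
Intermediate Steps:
L(X, K) = X (L(X, K) = X + 0 = X)
O(f) = -40 + 4*f (O(f) = -4 + ((9 - f)*(-1))*4 = -4 + (-9 + f)*4 = -4 + (-36 + 4*f) = -40 + 4*f)
-61466 + O(C(25)) = -61466 + (-40 + 4*(-7)) = -61466 + (-40 - 28) = -61466 - 68 = -61534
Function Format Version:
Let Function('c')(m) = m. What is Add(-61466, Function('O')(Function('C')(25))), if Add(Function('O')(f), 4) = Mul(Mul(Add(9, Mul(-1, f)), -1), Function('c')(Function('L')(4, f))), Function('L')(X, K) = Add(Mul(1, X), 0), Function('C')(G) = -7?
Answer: -61534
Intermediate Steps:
Function('L')(X, K) = X (Function('L')(X, K) = Add(X, 0) = X)
Function('O')(f) = Add(-40, Mul(4, f)) (Function('O')(f) = Add(-4, Mul(Mul(Add(9, Mul(-1, f)), -1), 4)) = Add(-4, Mul(Add(-9, f), 4)) = Add(-4, Add(-36, Mul(4, f))) = Add(-40, Mul(4, f)))
Add(-61466, Function('O')(Function('C')(25))) = Add(-61466, Add(-40, Mul(4, -7))) = Add(-61466, Add(-40, -28)) = Add(-61466, -68) = -61534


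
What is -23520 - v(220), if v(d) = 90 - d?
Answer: -23390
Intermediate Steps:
-23520 - v(220) = -23520 - (90 - 1*220) = -23520 - (90 - 220) = -23520 - 1*(-130) = -23520 + 130 = -23390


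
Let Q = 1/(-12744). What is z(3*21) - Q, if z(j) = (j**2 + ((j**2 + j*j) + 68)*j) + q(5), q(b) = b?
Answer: 6478437889/12744 ≈ 5.0835e+5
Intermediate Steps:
z(j) = 5 + j**2 + j*(68 + 2*j**2) (z(j) = (j**2 + ((j**2 + j*j) + 68)*j) + 5 = (j**2 + ((j**2 + j**2) + 68)*j) + 5 = (j**2 + (2*j**2 + 68)*j) + 5 = (j**2 + (68 + 2*j**2)*j) + 5 = (j**2 + j*(68 + 2*j**2)) + 5 = 5 + j**2 + j*(68 + 2*j**2))
Q = -1/12744 ≈ -7.8468e-5
z(3*21) - Q = (5 + (3*21)**2 + 2*(3*21)**3 + 68*(3*21)) - 1*(-1/12744) = (5 + 63**2 + 2*63**3 + 68*63) + 1/12744 = (5 + 3969 + 2*250047 + 4284) + 1/12744 = (5 + 3969 + 500094 + 4284) + 1/12744 = 508352 + 1/12744 = 6478437889/12744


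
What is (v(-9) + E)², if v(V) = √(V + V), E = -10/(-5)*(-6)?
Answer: 126 - 72*I*√2 ≈ 126.0 - 101.82*I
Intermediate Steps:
E = -12 (E = -10*(-⅕)*(-6) = 2*(-6) = -12)
v(V) = √2*√V (v(V) = √(2*V) = √2*√V)
(v(-9) + E)² = (√2*√(-9) - 12)² = (√2*(3*I) - 12)² = (3*I*√2 - 12)² = (-12 + 3*I*√2)²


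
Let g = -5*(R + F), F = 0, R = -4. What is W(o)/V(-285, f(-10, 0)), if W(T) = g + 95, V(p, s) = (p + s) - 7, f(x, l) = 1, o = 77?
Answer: -115/291 ≈ -0.39519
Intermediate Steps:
g = 20 (g = -5*(-4 + 0) = -5*(-4) = 20)
V(p, s) = -7 + p + s
W(T) = 115 (W(T) = 20 + 95 = 115)
W(o)/V(-285, f(-10, 0)) = 115/(-7 - 285 + 1) = 115/(-291) = 115*(-1/291) = -115/291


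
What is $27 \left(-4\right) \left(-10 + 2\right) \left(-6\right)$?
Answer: $-5184$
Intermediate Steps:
$27 \left(-4\right) \left(-10 + 2\right) \left(-6\right) = - 108 \left(\left(-8\right) \left(-6\right)\right) = \left(-108\right) 48 = -5184$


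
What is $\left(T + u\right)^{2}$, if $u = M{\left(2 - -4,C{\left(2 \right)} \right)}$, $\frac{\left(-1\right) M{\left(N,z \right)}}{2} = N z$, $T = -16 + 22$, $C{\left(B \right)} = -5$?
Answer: $4356$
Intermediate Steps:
$T = 6$
$M{\left(N,z \right)} = - 2 N z$
$u = 60$ ($u = \left(-2\right) \left(2 - -4\right) \left(-5\right) = \left(-2\right) \left(2 + 4\right) \left(-5\right) = \left(-2\right) 6 \left(-5\right) = 60$)
$\left(T + u\right)^{2} = \left(6 + 60\right)^{2} = 66^{2} = 4356$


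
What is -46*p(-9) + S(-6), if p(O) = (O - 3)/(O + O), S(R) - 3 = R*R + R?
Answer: 7/3 ≈ 2.3333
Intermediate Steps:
S(R) = 3 + R + R² (S(R) = 3 + (R*R + R) = 3 + (R² + R) = 3 + (R + R²) = 3 + R + R²)
p(O) = (-3 + O)/(2*O) (p(O) = (-3 + O)/((2*O)) = (-3 + O)*(1/(2*O)) = (-3 + O)/(2*O))
-46*p(-9) + S(-6) = -23*(-3 - 9)/(-9) + (3 - 6 + (-6)²) = -23*(-1)*(-12)/9 + (3 - 6 + 36) = -46*⅔ + 33 = -92/3 + 33 = 7/3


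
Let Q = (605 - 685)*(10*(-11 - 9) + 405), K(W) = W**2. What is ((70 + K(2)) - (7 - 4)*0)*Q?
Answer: -1213600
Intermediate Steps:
Q = -16400 (Q = -80*(10*(-20) + 405) = -80*(-200 + 405) = -80*205 = -16400)
((70 + K(2)) - (7 - 4)*0)*Q = ((70 + 2**2) - (7 - 4)*0)*(-16400) = ((70 + 4) - 3*0)*(-16400) = (74 - 1*0)*(-16400) = (74 + 0)*(-16400) = 74*(-16400) = -1213600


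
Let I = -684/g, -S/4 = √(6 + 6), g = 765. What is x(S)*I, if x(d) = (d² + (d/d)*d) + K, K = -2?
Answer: -2888/17 + 608*√3/85 ≈ -157.49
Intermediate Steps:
S = -8*√3 (S = -4*√(6 + 6) = -8*√3 ≈ -13.856)
x(d) = -2 + d + d² (x(d) = (d² + (d/d)*d) - 2 = (d² + 1*d) - 2 = (d² + d) - 2 = (d + d²) - 2 = -2 + d + d²)
I = -76/85 (I = -684/765 = -684*1/765 = -76/85 ≈ -0.89412)
x(S)*I = (-2 - 8*√3 + (-8*√3)²)*(-76/85) = (-2 - 8*√3 + 192)*(-76/85) = (190 - 8*√3)*(-76/85) = -2888/17 + 608*√3/85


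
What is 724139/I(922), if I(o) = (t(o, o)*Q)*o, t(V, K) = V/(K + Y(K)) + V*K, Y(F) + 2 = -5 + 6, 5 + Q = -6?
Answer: -666932019/7940458676612 ≈ -8.3992e-5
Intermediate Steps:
Q = -11 (Q = -5 - 6 = -11)
Y(F) = -1 (Y(F) = -2 + (-5 + 6) = -2 + 1 = -1)
t(V, K) = K*V + V/(-1 + K) (t(V, K) = V/(K - 1) + V*K = V/(-1 + K) + K*V = K*V + V/(-1 + K))
I(o) = -11*o**2*(1 + o**2 - o)/(-1 + o) (I(o) = ((o*(1 + o**2 - o)/(-1 + o))*(-11))*o = (-11*o*(1 + o**2 - o)/(-1 + o))*o = -11*o**2*(1 + o**2 - o)/(-1 + o))
724139/I(922) = 724139/((11*922**2*(-1 + 922 - 1*922**2)/(-1 + 922))) = 724139/((11*850084*(-1 + 922 - 1*850084)/921)) = 724139/((11*850084*(1/921)*(-1 + 922 - 850084))) = 724139/((11*850084*(1/921)*(-849163))) = 724139/(-7940458676612/921) = 724139*(-921/7940458676612) = -666932019/7940458676612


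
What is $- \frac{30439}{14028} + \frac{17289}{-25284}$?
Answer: $- \frac{6024701}{2111214} \approx -2.8537$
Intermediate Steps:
$- \frac{30439}{14028} + \frac{17289}{-25284} = \left(-30439\right) \frac{1}{14028} + 17289 \left(- \frac{1}{25284}\right) = - \frac{30439}{14028} - \frac{5763}{8428} = - \frac{6024701}{2111214}$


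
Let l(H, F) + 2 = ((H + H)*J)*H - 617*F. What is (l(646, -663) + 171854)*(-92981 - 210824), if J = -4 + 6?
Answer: -683618061535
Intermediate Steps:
J = 2
l(H, F) = -2 - 617*F + 4*H² (l(H, F) = -2 + (((H + H)*2)*H - 617*F) = -2 + (((2*H)*2)*H - 617*F) = -2 + ((4*H)*H - 617*F) = -2 + (4*H² - 617*F) = -2 + (-617*F + 4*H²) = -2 - 617*F + 4*H²)
(l(646, -663) + 171854)*(-92981 - 210824) = ((-2 - 617*(-663) + 4*646²) + 171854)*(-92981 - 210824) = ((-2 + 409071 + 4*417316) + 171854)*(-303805) = ((-2 + 409071 + 1669264) + 171854)*(-303805) = (2078333 + 171854)*(-303805) = 2250187*(-303805) = -683618061535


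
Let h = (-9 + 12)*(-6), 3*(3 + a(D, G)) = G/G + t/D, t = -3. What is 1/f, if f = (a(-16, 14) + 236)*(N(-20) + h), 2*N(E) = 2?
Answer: -48/190451 ≈ -0.00025203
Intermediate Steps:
a(D, G) = -8/3 - 1/D (a(D, G) = -3 + (G/G - 3/D)/3 = -3 + (1 - 3/D)/3 = -3 + (⅓ - 1/D) = -8/3 - 1/D)
h = -18 (h = 3*(-6) = -18)
N(E) = 1 (N(E) = (½)*2 = 1)
f = -190451/48 (f = ((-8/3 - 1/(-16)) + 236)*(1 - 18) = ((-8/3 - 1*(-1/16)) + 236)*(-17) = ((-8/3 + 1/16) + 236)*(-17) = (-125/48 + 236)*(-17) = (11203/48)*(-17) = -190451/48 ≈ -3967.7)
1/f = 1/(-190451/48) = -48/190451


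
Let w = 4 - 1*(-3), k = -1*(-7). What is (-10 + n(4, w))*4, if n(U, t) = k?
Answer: -12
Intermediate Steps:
k = 7
w = 7 (w = 4 + 3 = 7)
n(U, t) = 7
(-10 + n(4, w))*4 = (-10 + 7)*4 = -3*4 = -12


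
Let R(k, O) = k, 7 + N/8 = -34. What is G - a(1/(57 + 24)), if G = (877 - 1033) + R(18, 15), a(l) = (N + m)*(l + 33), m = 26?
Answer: 796370/81 ≈ 9831.7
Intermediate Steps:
N = -328 (N = -56 + 8*(-34) = -56 - 272 = -328)
a(l) = -9966 - 302*l (a(l) = (-328 + 26)*(l + 33) = -302*(33 + l) = -9966 - 302*l)
G = -138 (G = (877 - 1033) + 18 = -156 + 18 = -138)
G - a(1/(57 + 24)) = -138 - (-9966 - 302/(57 + 24)) = -138 - (-9966 - 302/81) = -138 - 1*(-807548/81) = -138 + 807548/81 = 796370/81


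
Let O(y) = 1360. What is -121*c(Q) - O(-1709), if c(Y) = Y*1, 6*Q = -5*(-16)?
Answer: -8920/3 ≈ -2973.3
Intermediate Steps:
Q = 40/3 (Q = (-5*(-16))/6 = (⅙)*80 = 40/3 ≈ 13.333)
c(Y) = Y
-121*c(Q) - O(-1709) = -121*40/3 - 1*1360 = -4840/3 - 1360 = -8920/3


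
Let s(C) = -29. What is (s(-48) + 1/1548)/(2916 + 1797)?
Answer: -44891/7295724 ≈ -0.0061531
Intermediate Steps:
(s(-48) + 1/1548)/(2916 + 1797) = (-29 + 1/1548)/(2916 + 1797) = (-29 + 1/1548)/4713 = -44891/1548*1/4713 = -44891/7295724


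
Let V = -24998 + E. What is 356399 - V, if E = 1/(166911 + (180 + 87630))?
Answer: 97149825236/254721 ≈ 3.8140e+5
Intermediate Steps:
E = 1/254721 (E = 1/(166911 + 87810) = 1/254721 ≈ 3.9259e-6)
V = -6367515557/254721 (V = -24998 + 1/254721 = -6367515557/254721 ≈ -24998.)
356399 - V = 356399 - 1*(-6367515557/254721) = 356399 + 6367515557/254721 = 97149825236/254721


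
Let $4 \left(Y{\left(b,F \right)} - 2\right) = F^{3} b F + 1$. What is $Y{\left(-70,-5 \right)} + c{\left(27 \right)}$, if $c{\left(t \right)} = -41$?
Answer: $- \frac{43905}{4} \approx -10976.0$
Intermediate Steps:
$Y{\left(b,F \right)} = \frac{9}{4} + \frac{b F^{4}}{4}$ ($Y{\left(b,F \right)} = 2 + \frac{F^{3} b F + 1}{4} = 2 + \frac{b F^{3} F + 1}{4} = 2 + \frac{b F^{4} + 1}{4} = 2 + \frac{1 + b F^{4}}{4} = 2 + \left(\frac{1}{4} + \frac{b F^{4}}{4}\right) = \frac{9}{4} + \frac{b F^{4}}{4}$)
$Y{\left(-70,-5 \right)} + c{\left(27 \right)} = \left(\frac{9}{4} + \frac{1}{4} \left(-70\right) \left(-5\right)^{4}\right) - 41 = \left(\frac{9}{4} + \frac{1}{4} \left(-70\right) 625\right) - 41 = \left(\frac{9}{4} - \frac{21875}{2}\right) - 41 = - \frac{43741}{4} - 41 = - \frac{43905}{4}$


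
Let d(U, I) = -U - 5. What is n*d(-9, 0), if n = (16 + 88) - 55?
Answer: 196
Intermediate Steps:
d(U, I) = -5 - U
n = 49 (n = 104 - 55 = 49)
n*d(-9, 0) = 49*(-5 - 1*(-9)) = 49*(-5 + 9) = 49*4 = 196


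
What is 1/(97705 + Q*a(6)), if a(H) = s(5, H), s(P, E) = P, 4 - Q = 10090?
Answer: 1/47275 ≈ 2.1153e-5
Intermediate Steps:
Q = -10086 (Q = 4 - 1*10090 = 4 - 10090 = -10086)
a(H) = 5
1/(97705 + Q*a(6)) = 1/(97705 - 10086*5) = 1/(97705 - 50430) = 1/47275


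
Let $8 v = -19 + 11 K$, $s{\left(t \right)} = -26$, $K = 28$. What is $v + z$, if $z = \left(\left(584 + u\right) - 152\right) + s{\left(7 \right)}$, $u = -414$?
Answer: $\frac{225}{8} \approx 28.125$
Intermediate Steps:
$z = -8$ ($z = \left(\left(584 - 414\right) - 152\right) - 26 = \left(170 - 152\right) - 26 = 18 - 26 = -8$)
$v = \frac{289}{8}$ ($v = \frac{-19 + 11 \cdot 28}{8} = \frac{-19 + 308}{8} = \frac{1}{8} \cdot 289 = \frac{289}{8} \approx 36.125$)
$v + z = \frac{289}{8} - 8 = \frac{225}{8}$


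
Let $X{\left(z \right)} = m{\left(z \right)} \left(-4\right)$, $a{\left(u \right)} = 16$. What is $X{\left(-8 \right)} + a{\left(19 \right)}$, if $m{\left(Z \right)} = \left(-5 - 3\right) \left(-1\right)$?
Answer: $-16$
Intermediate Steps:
$m{\left(Z \right)} = 8$ ($m{\left(Z \right)} = \left(-8\right) \left(-1\right) = 8$)
$X{\left(z \right)} = -32$ ($X{\left(z \right)} = 8 \left(-4\right) = -32$)
$X{\left(-8 \right)} + a{\left(19 \right)} = -32 + 16 = -16$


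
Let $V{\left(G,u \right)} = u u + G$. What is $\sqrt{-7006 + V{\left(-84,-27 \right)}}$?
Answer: $i \sqrt{6361} \approx 79.756 i$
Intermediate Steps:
$V{\left(G,u \right)} = G + u^{2}$ ($V{\left(G,u \right)} = u^{2} + G = G + u^{2}$)
$\sqrt{-7006 + V{\left(-84,-27 \right)}} = \sqrt{-7006 - \left(84 - \left(-27\right)^{2}\right)} = \sqrt{-7006 + \left(-84 + 729\right)} = \sqrt{-7006 + 645} = \sqrt{-6361} = i \sqrt{6361}$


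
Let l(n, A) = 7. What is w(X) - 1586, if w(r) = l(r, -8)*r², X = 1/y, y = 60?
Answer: -5709593/3600 ≈ -1586.0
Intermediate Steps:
X = 1/60 ≈ 0.016667
w(r) = 7*r²
w(X) - 1586 = 7*(1/60)² - 1586 = 7*(1/3600) - 1586 = 7/3600 - 1586 = -5709593/3600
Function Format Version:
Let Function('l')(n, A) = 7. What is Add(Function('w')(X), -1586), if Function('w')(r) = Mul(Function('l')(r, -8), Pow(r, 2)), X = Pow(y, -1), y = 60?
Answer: Rational(-5709593, 3600) ≈ -1586.0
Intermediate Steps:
X = Rational(1, 60) (X = Pow(60, -1) = Rational(1, 60) ≈ 0.016667)
Function('w')(r) = Mul(7, Pow(r, 2))
Add(Function('w')(X), -1586) = Add(Mul(7, Pow(Rational(1, 60), 2)), -1586) = Add(Mul(7, Rational(1, 3600)), -1586) = Add(Rational(7, 3600), -1586) = Rational(-5709593, 3600)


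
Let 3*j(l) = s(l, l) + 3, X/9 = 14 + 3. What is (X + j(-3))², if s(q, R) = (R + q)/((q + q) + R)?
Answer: 1926544/81 ≈ 23785.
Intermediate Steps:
X = 153 (X = 9*(14 + 3) = 9*17 = 153)
s(q, R) = (R + q)/(R + 2*q) (s(q, R) = (R + q)/(2*q + R) = (R + q)/(R + 2*q))
j(l) = 11/9 (j(l) = ((l + l)/(l + 2*l) + 3)/3 = ((2*l)/((3*l)) + 3)/3 = ((1/(3*l))*(2*l) + 3)/3 = (⅔ + 3)/3 = (⅓)*(11/3) = 11/9)
(X + j(-3))² = (153 + 11/9)² = (1388/9)² = 1926544/81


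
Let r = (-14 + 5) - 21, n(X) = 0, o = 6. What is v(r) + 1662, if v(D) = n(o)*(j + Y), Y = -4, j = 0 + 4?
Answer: 1662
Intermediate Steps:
j = 4
r = -30 (r = -9 - 21 = -30)
v(D) = 0 (v(D) = 0*(4 - 4) = 0*0 = 0)
v(r) + 1662 = 0 + 1662 = 1662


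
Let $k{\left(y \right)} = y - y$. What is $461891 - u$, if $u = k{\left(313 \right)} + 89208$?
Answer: $372683$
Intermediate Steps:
$k{\left(y \right)} = 0$
$u = 89208$ ($u = 0 + 89208 = 89208$)
$461891 - u = 461891 - 89208 = 372683$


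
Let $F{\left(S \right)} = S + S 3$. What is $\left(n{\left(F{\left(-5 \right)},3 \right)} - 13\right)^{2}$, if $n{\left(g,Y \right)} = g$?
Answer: $1089$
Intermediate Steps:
$F{\left(S \right)} = 4 S$ ($F{\left(S \right)} = S + 3 S = 4 S$)
$\left(n{\left(F{\left(-5 \right)},3 \right)} - 13\right)^{2} = \left(4 \left(-5\right) - 13\right)^{2} = \left(-20 - 13\right)^{2} = \left(-33\right)^{2} = 1089$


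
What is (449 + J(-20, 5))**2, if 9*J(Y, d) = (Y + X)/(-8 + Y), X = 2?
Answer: 39526369/196 ≈ 2.0167e+5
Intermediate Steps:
J(Y, d) = (2 + Y)/(9*(-8 + Y)) (J(Y, d) = ((Y + 2)/(-8 + Y))/9 = ((2 + Y)/(-8 + Y))/9 = (2 + Y)/(9*(-8 + Y)))
(449 + J(-20, 5))**2 = (449 + (2 - 20)/(9*(-8 - 20)))**2 = (449 + (1/9)*(-18)/(-28))**2 = (449 + (1/9)*(-1/28)*(-18))**2 = (449 + 1/14)**2 = (6287/14)**2 = 39526369/196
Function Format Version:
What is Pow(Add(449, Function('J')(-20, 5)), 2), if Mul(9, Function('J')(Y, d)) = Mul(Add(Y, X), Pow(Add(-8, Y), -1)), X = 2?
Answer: Rational(39526369, 196) ≈ 2.0167e+5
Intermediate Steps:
Function('J')(Y, d) = Mul(Rational(1, 9), Pow(Add(-8, Y), -1), Add(2, Y)) (Function('J')(Y, d) = Mul(Rational(1, 9), Mul(Add(Y, 2), Pow(Add(-8, Y), -1))) = Mul(Rational(1, 9), Mul(Add(2, Y), Pow(Add(-8, Y), -1))) = Mul(Rational(1, 9), Mul(Pow(Add(-8, Y), -1), Add(2, Y))) = Mul(Rational(1, 9), Pow(Add(-8, Y), -1), Add(2, Y)))
Pow(Add(449, Function('J')(-20, 5)), 2) = Pow(Add(449, Mul(Rational(1, 9), Pow(Add(-8, -20), -1), Add(2, -20))), 2) = Pow(Add(449, Mul(Rational(1, 9), Pow(-28, -1), -18)), 2) = Pow(Add(449, Mul(Rational(1, 9), Rational(-1, 28), -18)), 2) = Pow(Add(449, Rational(1, 14)), 2) = Pow(Rational(6287, 14), 2) = Rational(39526369, 196)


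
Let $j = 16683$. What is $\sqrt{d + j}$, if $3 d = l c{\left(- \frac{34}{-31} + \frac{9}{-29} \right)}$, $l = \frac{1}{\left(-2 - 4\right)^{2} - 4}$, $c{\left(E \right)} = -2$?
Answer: $\frac{\sqrt{2402349}}{12} \approx 129.16$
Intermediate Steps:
$l = \frac{1}{32}$ ($l = \frac{1}{\left(-6\right)^{2} - 4} = \frac{1}{36 - 4} = \frac{1}{32} \approx 0.03125$)
$d = - \frac{1}{48}$ ($d = \frac{\frac{1}{32} \left(-2\right)}{3} = \frac{1}{3} \left(- \frac{1}{16}\right) = - \frac{1}{48} \approx -0.020833$)
$\sqrt{d + j} = \sqrt{- \frac{1}{48} + 16683} = \sqrt{\frac{800783}{48}} = \frac{\sqrt{2402349}}{12}$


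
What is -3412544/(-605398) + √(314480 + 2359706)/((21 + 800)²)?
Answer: 1706272/302699 + √2674186/674041 ≈ 5.6393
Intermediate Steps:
-3412544/(-605398) + √(314480 + 2359706)/((21 + 800)²) = -3412544*(-1/605398) + √2674186/(821²) = 1706272/302699 + √2674186/674041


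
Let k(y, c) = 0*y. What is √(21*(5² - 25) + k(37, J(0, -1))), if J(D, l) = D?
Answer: 0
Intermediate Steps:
k(y, c) = 0
√(21*(5² - 25) + k(37, J(0, -1))) = √(21*(5² - 25) + 0) = √(21*(25 - 25) + 0) = √(21*0 + 0) = √(0 + 0) = √0 = 0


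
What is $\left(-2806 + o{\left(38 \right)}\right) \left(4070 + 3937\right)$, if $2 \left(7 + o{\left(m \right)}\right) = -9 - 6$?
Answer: $- \frac{45167487}{2} \approx -2.2584 \cdot 10^{7}$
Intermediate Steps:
$o{\left(m \right)} = - \frac{29}{2}$ ($o{\left(m \right)} = -7 + \frac{-9 - 6}{2} = -7 + \frac{1}{2} \left(-15\right) = -7 - \frac{15}{2} = - \frac{29}{2}$)
$\left(-2806 + o{\left(38 \right)}\right) \left(4070 + 3937\right) = \left(-2806 - \frac{29}{2}\right) \left(4070 + 3937\right) = \left(- \frac{5641}{2}\right) 8007 = - \frac{45167487}{2}$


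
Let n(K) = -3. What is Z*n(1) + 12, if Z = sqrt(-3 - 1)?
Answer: 12 - 6*I ≈ 12.0 - 6.0*I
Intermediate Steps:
Z = 2*I (Z = sqrt(-4) = 2*I ≈ 2.0*I)
Z*n(1) + 12 = (2*I)*(-3) + 12 = -6*I + 12 = 12 - 6*I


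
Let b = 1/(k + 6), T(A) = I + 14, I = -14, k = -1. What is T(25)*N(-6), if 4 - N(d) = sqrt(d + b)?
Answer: 0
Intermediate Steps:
T(A) = 0 (T(A) = -14 + 14 = 0)
b = 1/5 (b = 1/(-1 + 6) = 1/5 ≈ 0.20000)
N(d) = 4 - sqrt(1/5 + d) (N(d) = 4 - sqrt(d + 1/5) = 4 - sqrt(1/5 + d))
T(25)*N(-6) = 0*(4 - sqrt(5 + 25*(-6))/5) = 0*(4 - sqrt(5 - 150)/5) = 0*(4 - I*sqrt(145)/5) = 0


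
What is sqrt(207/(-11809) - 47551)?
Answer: I*sqrt(135328721806)/1687 ≈ 218.06*I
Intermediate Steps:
sqrt(207/(-11809) - 47551) = sqrt(207*(-1/11809) - 47551) = sqrt(-207/11809 - 47551) = sqrt(-561529966/11809) = I*sqrt(135328721806)/1687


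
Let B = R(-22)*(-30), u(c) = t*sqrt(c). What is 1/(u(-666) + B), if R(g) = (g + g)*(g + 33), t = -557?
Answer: 2420/69576039 + 557*I*sqrt(74)/139152078 ≈ 3.4782e-5 + 3.4433e-5*I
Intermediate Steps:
R(g) = 2*g*(33 + g) (R(g) = (2*g)*(33 + g) = 2*g*(33 + g))
u(c) = -557*sqrt(c)
B = 14520 (B = (2*(-22)*(33 - 22))*(-30) = (2*(-22)*11)*(-30) = -484*(-30) = 14520)
1/(u(-666) + B) = 1/(-1671*I*sqrt(74) + 14520) = 1/(14520 - 1671*I*sqrt(74))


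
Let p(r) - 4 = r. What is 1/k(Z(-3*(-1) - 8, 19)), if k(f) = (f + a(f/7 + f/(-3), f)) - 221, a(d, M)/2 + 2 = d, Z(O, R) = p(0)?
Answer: -21/4673 ≈ -0.0044939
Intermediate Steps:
p(r) = 4 + r
Z(O, R) = 4 (Z(O, R) = 4 + 0 = 4)
a(d, M) = -4 + 2*d
k(f) = -225 + 13*f/21 (k(f) = (f + (-4 + 2*(f/7 + f/(-3)))) - 221 = (f + (-4 + 2*(f*(⅐) + f*(-⅓)))) - 221 = (f + (-4 + 2*(f/7 - f/3))) - 221 = (f + (-4 + 2*(-4*f/21))) - 221 = (f + (-4 - 8*f/21)) - 221 = (-4 + 13*f/21) - 221 = -225 + 13*f/21)
1/k(Z(-3*(-1) - 8, 19)) = 1/(-225 + (13/21)*4) = 1/(-225 + 52/21) = 1/(-4673/21) = -21/4673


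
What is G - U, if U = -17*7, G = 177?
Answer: 296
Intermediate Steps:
U = -119
G - U = 177 - 1*(-119) = 177 + 119 = 296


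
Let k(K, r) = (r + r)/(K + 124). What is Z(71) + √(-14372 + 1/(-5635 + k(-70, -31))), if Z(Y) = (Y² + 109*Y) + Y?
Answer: 12851 + I*√20801256048989/38044 ≈ 12851.0 + 119.88*I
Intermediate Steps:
k(K, r) = 2*r/(124 + K) (k(K, r) = (2*r)/(124 + K) = 2*r/(124 + K))
Z(Y) = Y² + 110*Y
Z(71) + √(-14372 + 1/(-5635 + k(-70, -31))) = 71*(110 + 71) + √(-14372 + 1/(-5635 + 2*(-31)/(124 - 70))) = 71*181 + √(-14372 + 1/(-5635 + 2*(-31)/54)) = 12851 + √(-14372 + 1/(-5635 + 2*(-31)*(1/54))) = 12851 + √(-14372 + 1/(-5635 - 31/27)) = 12851 + √(-14372 + 1/(-152176/27)) = 12851 + √(-14372 - 27/152176) = 12851 + √(-2187073499/152176) = 12851 + I*√20801256048989/38044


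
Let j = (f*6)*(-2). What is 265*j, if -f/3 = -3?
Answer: -28620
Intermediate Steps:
f = 9 (f = -3*(-3) = 9)
j = -108 (j = (9*6)*(-2) = 54*(-2) = -108)
265*j = 265*(-108) = -28620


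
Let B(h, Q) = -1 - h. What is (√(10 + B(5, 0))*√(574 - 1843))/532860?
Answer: I*√141/88810 ≈ 0.00013371*I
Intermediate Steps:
(√(10 + B(5, 0))*√(574 - 1843))/532860 = (√(10 + (-1 - 1*5))*√(574 - 1843))/532860 = (√(10 + (-1 - 5))*√(-1269))*(1/532860) = (√(10 - 6)*(3*I*√141))*(1/532860) = (√4*(3*I*√141))*(1/532860) = (2*(3*I*√141))*(1/532860) = (6*I*√141)*(1/532860) = I*√141/88810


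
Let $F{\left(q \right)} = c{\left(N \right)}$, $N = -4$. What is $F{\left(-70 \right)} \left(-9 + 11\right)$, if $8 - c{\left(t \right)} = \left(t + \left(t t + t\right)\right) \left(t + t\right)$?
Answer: $144$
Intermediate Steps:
$c{\left(t \right)} = 8 - 2 t \left(t^{2} + 2 t\right)$ ($c{\left(t \right)} = 8 - \left(t + \left(t t + t\right)\right) \left(t + t\right) = 8 - \left(t + \left(t^{2} + t\right)\right) 2 t = 8 - \left(t + \left(t + t^{2}\right)\right) 2 t = 8 - \left(t^{2} + 2 t\right) 2 t = 8 - 2 t \left(t^{2} + 2 t\right)$)
$F{\left(q \right)} = 72$ ($F{\left(q \right)} = 8 - 4 \left(-4\right)^{2} - 2 \left(-4\right)^{3} = 8 - 64 - -128 = 8 - 64 + 128 = 72$)
$F{\left(-70 \right)} \left(-9 + 11\right) = 72 \left(-9 + 11\right) = 72 \cdot 2 = 144$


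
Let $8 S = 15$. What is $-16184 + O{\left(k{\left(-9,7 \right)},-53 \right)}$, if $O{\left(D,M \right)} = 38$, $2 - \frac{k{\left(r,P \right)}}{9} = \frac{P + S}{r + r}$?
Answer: $-16146$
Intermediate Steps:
$S = \frac{15}{8}$ ($S = \frac{1}{8} \cdot 15 = \frac{15}{8} \approx 1.875$)
$k{\left(r,P \right)} = 18 - \frac{9 \left(\frac{15}{8} + P\right)}{2 r}$ ($k{\left(r,P \right)} = 18 - 9 \frac{P + \frac{15}{8}}{r + r} = 18 - 9 \frac{\frac{15}{8} + P}{2 r} = 18 - \frac{9 \left(\frac{15}{8} + P\right)}{2 r}$)
$-16184 + O{\left(k{\left(-9,7 \right)},-53 \right)} = -16184 + 38 = -16146$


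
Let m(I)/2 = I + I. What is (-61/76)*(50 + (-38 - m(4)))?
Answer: 61/19 ≈ 3.2105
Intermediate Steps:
m(I) = 4*I (m(I) = 2*(I + I) = 2*(2*I) = 4*I)
(-61/76)*(50 + (-38 - m(4))) = (-61/76)*(50 + (-38 - 4*4)) = (-61*1/76)*(50 + (-38 - 1*16)) = -61*(50 + (-38 - 16))/76 = -61*(50 - 54)/76 = -61/76*(-4) = 61/19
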